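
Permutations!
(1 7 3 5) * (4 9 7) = [0, 4, 2, 5, 9, 1, 6, 3, 8, 7] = (1 4 9 7 3 5)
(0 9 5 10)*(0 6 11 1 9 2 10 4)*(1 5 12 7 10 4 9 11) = (0 2 4)(1 11 5 9 12 7 10 6) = [2, 11, 4, 3, 0, 9, 1, 10, 8, 12, 6, 5, 7]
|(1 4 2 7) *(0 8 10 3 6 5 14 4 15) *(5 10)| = 9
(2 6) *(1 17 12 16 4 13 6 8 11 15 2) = (1 17 12 16 4 13 6)(2 8 11 15) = [0, 17, 8, 3, 13, 5, 1, 7, 11, 9, 10, 15, 16, 6, 14, 2, 4, 12]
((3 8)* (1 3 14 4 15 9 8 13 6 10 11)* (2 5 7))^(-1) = (1 11 10 6 13 3)(2 7 5)(4 14 8 9 15)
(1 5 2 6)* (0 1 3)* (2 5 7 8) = [1, 7, 6, 0, 4, 5, 3, 8, 2] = (0 1 7 8 2 6 3)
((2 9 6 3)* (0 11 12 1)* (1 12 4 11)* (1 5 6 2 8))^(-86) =((12)(0 5 6 3 8 1)(2 9)(4 11))^(-86) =(12)(0 8 6)(1 3 5)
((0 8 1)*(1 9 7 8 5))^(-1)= ((0 5 1)(7 8 9))^(-1)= (0 1 5)(7 9 8)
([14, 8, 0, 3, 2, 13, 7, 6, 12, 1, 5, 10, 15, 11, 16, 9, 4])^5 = [0, 1, 2, 3, 4, 13, 7, 6, 8, 9, 5, 10, 12, 11, 14, 15, 16]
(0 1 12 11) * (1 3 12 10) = (0 3 12 11)(1 10) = [3, 10, 2, 12, 4, 5, 6, 7, 8, 9, 1, 0, 11]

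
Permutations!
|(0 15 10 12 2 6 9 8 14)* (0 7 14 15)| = |(2 6 9 8 15 10 12)(7 14)| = 14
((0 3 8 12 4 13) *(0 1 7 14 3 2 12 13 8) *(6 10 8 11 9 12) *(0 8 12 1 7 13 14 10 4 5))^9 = (14)(0 10 1 4)(2 12 13 11)(5 7 9 6)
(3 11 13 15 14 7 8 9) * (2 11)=(2 11 13 15 14 7 8 9 3)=[0, 1, 11, 2, 4, 5, 6, 8, 9, 3, 10, 13, 12, 15, 7, 14]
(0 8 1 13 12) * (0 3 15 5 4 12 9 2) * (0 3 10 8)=[0, 13, 3, 15, 12, 4, 6, 7, 1, 2, 8, 11, 10, 9, 14, 5]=(1 13 9 2 3 15 5 4 12 10 8)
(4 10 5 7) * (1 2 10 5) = [0, 2, 10, 3, 5, 7, 6, 4, 8, 9, 1] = (1 2 10)(4 5 7)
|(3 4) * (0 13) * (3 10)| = |(0 13)(3 4 10)| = 6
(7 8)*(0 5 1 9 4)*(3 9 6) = (0 5 1 6 3 9 4)(7 8) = [5, 6, 2, 9, 0, 1, 3, 8, 7, 4]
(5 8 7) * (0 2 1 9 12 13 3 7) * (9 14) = (0 2 1 14 9 12 13 3 7 5 8) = [2, 14, 1, 7, 4, 8, 6, 5, 0, 12, 10, 11, 13, 3, 9]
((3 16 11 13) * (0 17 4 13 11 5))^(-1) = ((0 17 4 13 3 16 5))^(-1) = (0 5 16 3 13 4 17)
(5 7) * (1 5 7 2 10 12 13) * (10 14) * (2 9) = (1 5 9 2 14 10 12 13) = [0, 5, 14, 3, 4, 9, 6, 7, 8, 2, 12, 11, 13, 1, 10]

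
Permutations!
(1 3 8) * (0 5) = [5, 3, 2, 8, 4, 0, 6, 7, 1] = (0 5)(1 3 8)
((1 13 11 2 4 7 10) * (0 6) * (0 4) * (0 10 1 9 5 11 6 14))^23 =((0 14)(1 13 6 4 7)(2 10 9 5 11))^23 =(0 14)(1 4 13 7 6)(2 5 10 11 9)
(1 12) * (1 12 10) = [0, 10, 2, 3, 4, 5, 6, 7, 8, 9, 1, 11, 12] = (12)(1 10)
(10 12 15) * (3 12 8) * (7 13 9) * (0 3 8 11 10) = (0 3 12 15)(7 13 9)(10 11) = [3, 1, 2, 12, 4, 5, 6, 13, 8, 7, 11, 10, 15, 9, 14, 0]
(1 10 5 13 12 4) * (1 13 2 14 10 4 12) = (1 4 13)(2 14 10 5) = [0, 4, 14, 3, 13, 2, 6, 7, 8, 9, 5, 11, 12, 1, 10]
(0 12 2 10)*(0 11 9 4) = (0 12 2 10 11 9 4) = [12, 1, 10, 3, 0, 5, 6, 7, 8, 4, 11, 9, 2]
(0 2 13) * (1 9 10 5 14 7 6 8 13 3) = (0 2 3 1 9 10 5 14 7 6 8 13) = [2, 9, 3, 1, 4, 14, 8, 6, 13, 10, 5, 11, 12, 0, 7]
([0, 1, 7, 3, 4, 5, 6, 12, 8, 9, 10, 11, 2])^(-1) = [0, 1, 12, 3, 4, 5, 6, 2, 8, 9, 10, 11, 7]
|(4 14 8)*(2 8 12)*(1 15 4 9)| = |(1 15 4 14 12 2 8 9)| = 8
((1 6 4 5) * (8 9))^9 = (1 6 4 5)(8 9)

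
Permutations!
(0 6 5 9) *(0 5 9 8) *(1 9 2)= (0 6 2 1 9 5 8)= [6, 9, 1, 3, 4, 8, 2, 7, 0, 5]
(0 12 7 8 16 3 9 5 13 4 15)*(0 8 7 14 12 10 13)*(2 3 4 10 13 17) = (0 13 10 17 2 3 9 5)(4 15 8 16)(12 14) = [13, 1, 3, 9, 15, 0, 6, 7, 16, 5, 17, 11, 14, 10, 12, 8, 4, 2]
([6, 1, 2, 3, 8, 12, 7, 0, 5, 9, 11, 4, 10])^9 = (4 12)(5 11)(8 10)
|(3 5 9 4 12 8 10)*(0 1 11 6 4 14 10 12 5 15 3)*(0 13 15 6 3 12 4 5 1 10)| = |(0 10 13 15 12 8 4 1 11 3 6 5 9 14)| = 14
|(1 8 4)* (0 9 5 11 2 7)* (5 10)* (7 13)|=24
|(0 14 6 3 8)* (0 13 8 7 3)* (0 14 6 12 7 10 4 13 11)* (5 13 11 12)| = 12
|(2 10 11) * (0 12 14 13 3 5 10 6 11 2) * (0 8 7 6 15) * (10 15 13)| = 36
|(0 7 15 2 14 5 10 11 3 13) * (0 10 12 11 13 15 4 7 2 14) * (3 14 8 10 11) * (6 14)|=10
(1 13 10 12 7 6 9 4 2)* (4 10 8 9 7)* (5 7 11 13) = (1 5 7 6 11 13 8 9 10 12 4 2) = [0, 5, 1, 3, 2, 7, 11, 6, 9, 10, 12, 13, 4, 8]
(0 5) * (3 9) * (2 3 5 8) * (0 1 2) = [8, 2, 3, 9, 4, 1, 6, 7, 0, 5] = (0 8)(1 2 3 9 5)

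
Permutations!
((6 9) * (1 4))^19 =((1 4)(6 9))^19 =(1 4)(6 9)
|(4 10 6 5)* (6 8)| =5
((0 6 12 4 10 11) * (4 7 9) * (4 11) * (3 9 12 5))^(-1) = ((0 6 5 3 9 11)(4 10)(7 12))^(-1) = (0 11 9 3 5 6)(4 10)(7 12)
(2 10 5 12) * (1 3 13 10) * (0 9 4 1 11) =(0 9 4 1 3 13 10 5 12 2 11) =[9, 3, 11, 13, 1, 12, 6, 7, 8, 4, 5, 0, 2, 10]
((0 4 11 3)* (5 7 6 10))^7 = (0 3 11 4)(5 10 6 7)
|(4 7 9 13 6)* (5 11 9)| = 7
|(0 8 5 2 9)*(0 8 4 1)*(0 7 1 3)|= |(0 4 3)(1 7)(2 9 8 5)|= 12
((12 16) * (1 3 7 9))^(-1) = (1 9 7 3)(12 16)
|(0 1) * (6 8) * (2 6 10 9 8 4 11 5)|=|(0 1)(2 6 4 11 5)(8 10 9)|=30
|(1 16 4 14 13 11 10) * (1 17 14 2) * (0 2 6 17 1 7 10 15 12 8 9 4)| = 30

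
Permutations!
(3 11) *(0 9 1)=[9, 0, 2, 11, 4, 5, 6, 7, 8, 1, 10, 3]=(0 9 1)(3 11)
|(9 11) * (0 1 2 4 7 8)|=6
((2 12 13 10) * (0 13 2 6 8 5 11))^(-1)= ((0 13 10 6 8 5 11)(2 12))^(-1)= (0 11 5 8 6 10 13)(2 12)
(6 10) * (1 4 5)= (1 4 5)(6 10)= [0, 4, 2, 3, 5, 1, 10, 7, 8, 9, 6]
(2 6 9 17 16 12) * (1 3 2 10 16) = (1 3 2 6 9 17)(10 16 12) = [0, 3, 6, 2, 4, 5, 9, 7, 8, 17, 16, 11, 10, 13, 14, 15, 12, 1]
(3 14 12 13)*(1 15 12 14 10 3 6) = (1 15 12 13 6)(3 10) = [0, 15, 2, 10, 4, 5, 1, 7, 8, 9, 3, 11, 13, 6, 14, 12]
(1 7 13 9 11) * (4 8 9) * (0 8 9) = (0 8)(1 7 13 4 9 11) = [8, 7, 2, 3, 9, 5, 6, 13, 0, 11, 10, 1, 12, 4]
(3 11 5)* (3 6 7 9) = (3 11 5 6 7 9) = [0, 1, 2, 11, 4, 6, 7, 9, 8, 3, 10, 5]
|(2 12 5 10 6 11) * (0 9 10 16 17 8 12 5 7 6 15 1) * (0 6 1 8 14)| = |(0 9 10 15 8 12 7 1 6 11 2 5 16 17 14)| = 15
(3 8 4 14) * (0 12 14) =(0 12 14 3 8 4) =[12, 1, 2, 8, 0, 5, 6, 7, 4, 9, 10, 11, 14, 13, 3]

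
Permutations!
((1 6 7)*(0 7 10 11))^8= (0 1 10)(6 11 7)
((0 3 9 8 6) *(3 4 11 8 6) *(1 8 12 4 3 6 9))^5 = (4 12 11)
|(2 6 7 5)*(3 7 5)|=|(2 6 5)(3 7)|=6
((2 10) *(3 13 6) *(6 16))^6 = ((2 10)(3 13 16 6))^6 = (3 16)(6 13)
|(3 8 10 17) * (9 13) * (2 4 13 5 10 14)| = 10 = |(2 4 13 9 5 10 17 3 8 14)|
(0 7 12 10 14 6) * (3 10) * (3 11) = (0 7 12 11 3 10 14 6) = [7, 1, 2, 10, 4, 5, 0, 12, 8, 9, 14, 3, 11, 13, 6]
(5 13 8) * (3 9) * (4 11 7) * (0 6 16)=(0 6 16)(3 9)(4 11 7)(5 13 8)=[6, 1, 2, 9, 11, 13, 16, 4, 5, 3, 10, 7, 12, 8, 14, 15, 0]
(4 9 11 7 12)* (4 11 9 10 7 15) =[0, 1, 2, 3, 10, 5, 6, 12, 8, 9, 7, 15, 11, 13, 14, 4] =(4 10 7 12 11 15)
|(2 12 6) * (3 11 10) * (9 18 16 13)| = 12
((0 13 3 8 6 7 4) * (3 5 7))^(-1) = ((0 13 5 7 4)(3 8 6))^(-1) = (0 4 7 5 13)(3 6 8)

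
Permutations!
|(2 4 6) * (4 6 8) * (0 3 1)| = |(0 3 1)(2 6)(4 8)| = 6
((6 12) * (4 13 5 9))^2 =(4 5)(9 13)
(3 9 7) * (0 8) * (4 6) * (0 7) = (0 8 7 3 9)(4 6) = [8, 1, 2, 9, 6, 5, 4, 3, 7, 0]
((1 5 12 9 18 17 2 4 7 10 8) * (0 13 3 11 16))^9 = (0 16 11 3 13)(1 10 4 17 9 5 8 7 2 18 12)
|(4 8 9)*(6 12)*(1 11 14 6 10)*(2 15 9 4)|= 6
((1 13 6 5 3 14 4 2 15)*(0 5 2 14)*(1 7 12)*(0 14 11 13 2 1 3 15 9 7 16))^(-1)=(0 16 15 5)(1 6 13 11 4 14 3 12 7 9 2)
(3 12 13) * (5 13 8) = [0, 1, 2, 12, 4, 13, 6, 7, 5, 9, 10, 11, 8, 3] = (3 12 8 5 13)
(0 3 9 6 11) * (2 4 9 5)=(0 3 5 2 4 9 6 11)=[3, 1, 4, 5, 9, 2, 11, 7, 8, 6, 10, 0]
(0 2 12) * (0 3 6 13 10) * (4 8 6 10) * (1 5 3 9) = (0 2 12 9 1 5 3 10)(4 8 6 13) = [2, 5, 12, 10, 8, 3, 13, 7, 6, 1, 0, 11, 9, 4]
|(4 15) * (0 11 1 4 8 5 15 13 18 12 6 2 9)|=30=|(0 11 1 4 13 18 12 6 2 9)(5 15 8)|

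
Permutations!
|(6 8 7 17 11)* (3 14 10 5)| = |(3 14 10 5)(6 8 7 17 11)| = 20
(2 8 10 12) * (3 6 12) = [0, 1, 8, 6, 4, 5, 12, 7, 10, 9, 3, 11, 2] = (2 8 10 3 6 12)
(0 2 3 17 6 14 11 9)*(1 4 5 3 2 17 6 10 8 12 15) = (0 17 10 8 12 15 1 4 5 3 6 14 11 9) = [17, 4, 2, 6, 5, 3, 14, 7, 12, 0, 8, 9, 15, 13, 11, 1, 16, 10]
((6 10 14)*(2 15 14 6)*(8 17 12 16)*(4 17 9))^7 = ((2 15 14)(4 17 12 16 8 9)(6 10))^7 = (2 15 14)(4 17 12 16 8 9)(6 10)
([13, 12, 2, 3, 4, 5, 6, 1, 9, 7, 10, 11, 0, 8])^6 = (0 12 1 7 9 8 13)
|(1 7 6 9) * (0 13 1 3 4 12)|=9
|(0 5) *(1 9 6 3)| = |(0 5)(1 9 6 3)| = 4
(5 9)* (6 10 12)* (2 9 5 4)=[0, 1, 9, 3, 2, 5, 10, 7, 8, 4, 12, 11, 6]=(2 9 4)(6 10 12)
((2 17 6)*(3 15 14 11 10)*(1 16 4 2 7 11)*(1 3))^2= (1 4 17 7 10 16 2 6 11)(3 14 15)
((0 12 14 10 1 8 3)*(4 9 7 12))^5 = (0 14)(1 9)(3 12)(4 10)(7 8)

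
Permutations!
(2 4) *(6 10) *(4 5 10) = (2 5 10 6 4) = [0, 1, 5, 3, 2, 10, 4, 7, 8, 9, 6]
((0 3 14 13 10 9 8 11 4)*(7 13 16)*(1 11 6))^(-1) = (0 4 11 1 6 8 9 10 13 7 16 14 3)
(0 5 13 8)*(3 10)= (0 5 13 8)(3 10)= [5, 1, 2, 10, 4, 13, 6, 7, 0, 9, 3, 11, 12, 8]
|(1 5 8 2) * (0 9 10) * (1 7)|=15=|(0 9 10)(1 5 8 2 7)|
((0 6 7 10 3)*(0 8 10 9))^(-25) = ((0 6 7 9)(3 8 10))^(-25) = (0 9 7 6)(3 10 8)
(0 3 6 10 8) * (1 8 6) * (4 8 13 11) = (0 3 1 13 11 4 8)(6 10) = [3, 13, 2, 1, 8, 5, 10, 7, 0, 9, 6, 4, 12, 11]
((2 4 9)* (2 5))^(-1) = (2 5 9 4)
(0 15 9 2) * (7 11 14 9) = (0 15 7 11 14 9 2) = [15, 1, 0, 3, 4, 5, 6, 11, 8, 2, 10, 14, 12, 13, 9, 7]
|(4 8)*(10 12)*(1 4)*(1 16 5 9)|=|(1 4 8 16 5 9)(10 12)|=6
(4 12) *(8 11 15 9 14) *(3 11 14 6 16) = [0, 1, 2, 11, 12, 5, 16, 7, 14, 6, 10, 15, 4, 13, 8, 9, 3] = (3 11 15 9 6 16)(4 12)(8 14)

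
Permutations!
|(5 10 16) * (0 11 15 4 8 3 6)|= |(0 11 15 4 8 3 6)(5 10 16)|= 21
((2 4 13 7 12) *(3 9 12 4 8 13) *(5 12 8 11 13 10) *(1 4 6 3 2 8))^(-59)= (1 13 9 11 3 2 6 4 7)(5 12 8 10)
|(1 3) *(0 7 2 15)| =|(0 7 2 15)(1 3)| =4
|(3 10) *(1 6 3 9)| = |(1 6 3 10 9)| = 5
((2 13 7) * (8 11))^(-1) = (2 7 13)(8 11)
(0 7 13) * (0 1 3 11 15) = (0 7 13 1 3 11 15) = [7, 3, 2, 11, 4, 5, 6, 13, 8, 9, 10, 15, 12, 1, 14, 0]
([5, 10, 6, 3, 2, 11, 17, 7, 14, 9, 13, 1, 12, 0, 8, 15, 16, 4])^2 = [11, 13, 17, 3, 6, 1, 4, 7, 8, 9, 0, 10, 12, 5, 14, 15, 16, 2]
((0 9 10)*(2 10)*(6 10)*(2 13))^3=(0 2)(6 9)(10 13)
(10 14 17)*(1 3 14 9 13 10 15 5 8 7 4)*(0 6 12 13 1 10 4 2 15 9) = (0 6 12 13 4 10)(1 3 14 17 9)(2 15 5 8 7) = [6, 3, 15, 14, 10, 8, 12, 2, 7, 1, 0, 11, 13, 4, 17, 5, 16, 9]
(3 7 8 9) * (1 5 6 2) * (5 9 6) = (1 9 3 7 8 6 2) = [0, 9, 1, 7, 4, 5, 2, 8, 6, 3]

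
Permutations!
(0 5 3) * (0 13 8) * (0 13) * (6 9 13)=[5, 1, 2, 0, 4, 3, 9, 7, 6, 13, 10, 11, 12, 8]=(0 5 3)(6 9 13 8)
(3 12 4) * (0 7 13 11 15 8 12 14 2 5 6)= (0 7 13 11 15 8 12 4 3 14 2 5 6)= [7, 1, 5, 14, 3, 6, 0, 13, 12, 9, 10, 15, 4, 11, 2, 8]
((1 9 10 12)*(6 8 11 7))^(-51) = ((1 9 10 12)(6 8 11 7))^(-51) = (1 9 10 12)(6 8 11 7)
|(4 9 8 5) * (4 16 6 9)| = 5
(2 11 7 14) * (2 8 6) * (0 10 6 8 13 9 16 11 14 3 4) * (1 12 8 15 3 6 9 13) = [10, 12, 14, 4, 0, 5, 2, 6, 15, 16, 9, 7, 8, 13, 1, 3, 11] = (0 10 9 16 11 7 6 2 14 1 12 8 15 3 4)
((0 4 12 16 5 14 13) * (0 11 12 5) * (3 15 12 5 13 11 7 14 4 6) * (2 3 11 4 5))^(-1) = ((0 6 11 2 3 15 12 16)(4 13 7 14))^(-1) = (0 16 12 15 3 2 11 6)(4 14 7 13)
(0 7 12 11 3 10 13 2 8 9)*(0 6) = (0 7 12 11 3 10 13 2 8 9 6) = [7, 1, 8, 10, 4, 5, 0, 12, 9, 6, 13, 3, 11, 2]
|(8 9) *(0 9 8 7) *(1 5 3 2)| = 12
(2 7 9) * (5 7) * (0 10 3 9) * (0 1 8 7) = (0 10 3 9 2 5)(1 8 7) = [10, 8, 5, 9, 4, 0, 6, 1, 7, 2, 3]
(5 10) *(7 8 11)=[0, 1, 2, 3, 4, 10, 6, 8, 11, 9, 5, 7]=(5 10)(7 8 11)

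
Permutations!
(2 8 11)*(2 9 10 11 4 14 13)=(2 8 4 14 13)(9 10 11)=[0, 1, 8, 3, 14, 5, 6, 7, 4, 10, 11, 9, 12, 2, 13]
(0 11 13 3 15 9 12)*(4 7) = (0 11 13 3 15 9 12)(4 7) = [11, 1, 2, 15, 7, 5, 6, 4, 8, 12, 10, 13, 0, 3, 14, 9]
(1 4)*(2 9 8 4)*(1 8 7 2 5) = (1 5)(2 9 7)(4 8) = [0, 5, 9, 3, 8, 1, 6, 2, 4, 7]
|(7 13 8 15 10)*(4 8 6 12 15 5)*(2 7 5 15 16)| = |(2 7 13 6 12 16)(4 8 15 10 5)| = 30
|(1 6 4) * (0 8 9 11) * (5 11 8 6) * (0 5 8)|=6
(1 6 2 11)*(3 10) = (1 6 2 11)(3 10) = [0, 6, 11, 10, 4, 5, 2, 7, 8, 9, 3, 1]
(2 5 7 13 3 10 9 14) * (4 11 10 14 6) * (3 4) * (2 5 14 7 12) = (2 14 5 12)(3 7 13 4 11 10 9 6) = [0, 1, 14, 7, 11, 12, 3, 13, 8, 6, 9, 10, 2, 4, 5]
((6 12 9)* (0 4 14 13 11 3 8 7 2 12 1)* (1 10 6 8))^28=(14)(2 8 12 7 9)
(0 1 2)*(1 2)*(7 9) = (0 2)(7 9) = [2, 1, 0, 3, 4, 5, 6, 9, 8, 7]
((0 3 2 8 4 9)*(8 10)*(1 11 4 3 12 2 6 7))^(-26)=(0 4 1 6 8 2)(3 10 12 9 11 7)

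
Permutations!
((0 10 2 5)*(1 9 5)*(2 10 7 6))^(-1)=(10)(0 5 9 1 2 6 7)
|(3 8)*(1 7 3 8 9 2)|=|(1 7 3 9 2)|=5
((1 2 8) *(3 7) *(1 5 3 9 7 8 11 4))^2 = (1 11)(2 4)(3 5 8)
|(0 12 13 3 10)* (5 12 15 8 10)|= 4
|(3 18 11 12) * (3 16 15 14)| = |(3 18 11 12 16 15 14)| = 7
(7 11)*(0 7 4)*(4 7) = (0 4)(7 11) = [4, 1, 2, 3, 0, 5, 6, 11, 8, 9, 10, 7]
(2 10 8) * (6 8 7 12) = [0, 1, 10, 3, 4, 5, 8, 12, 2, 9, 7, 11, 6] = (2 10 7 12 6 8)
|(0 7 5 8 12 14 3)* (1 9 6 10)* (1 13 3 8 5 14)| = 11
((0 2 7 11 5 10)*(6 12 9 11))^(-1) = ((0 2 7 6 12 9 11 5 10))^(-1) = (0 10 5 11 9 12 6 7 2)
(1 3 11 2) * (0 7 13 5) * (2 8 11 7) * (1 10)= [2, 3, 10, 7, 4, 0, 6, 13, 11, 9, 1, 8, 12, 5]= (0 2 10 1 3 7 13 5)(8 11)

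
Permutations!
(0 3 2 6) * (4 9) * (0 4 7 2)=(0 3)(2 6 4 9 7)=[3, 1, 6, 0, 9, 5, 4, 2, 8, 7]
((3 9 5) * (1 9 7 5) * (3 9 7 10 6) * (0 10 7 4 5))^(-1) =(0 7 3 6 10)(1 9 5 4)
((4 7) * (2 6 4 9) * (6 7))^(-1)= (2 9 7)(4 6)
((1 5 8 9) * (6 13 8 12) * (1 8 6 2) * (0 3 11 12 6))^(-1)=((0 3 11 12 2 1 5 6 13)(8 9))^(-1)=(0 13 6 5 1 2 12 11 3)(8 9)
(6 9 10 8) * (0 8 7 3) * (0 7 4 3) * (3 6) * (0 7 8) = [0, 1, 2, 8, 6, 5, 9, 7, 3, 10, 4] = (3 8)(4 6 9 10)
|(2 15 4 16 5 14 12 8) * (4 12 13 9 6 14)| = |(2 15 12 8)(4 16 5)(6 14 13 9)| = 12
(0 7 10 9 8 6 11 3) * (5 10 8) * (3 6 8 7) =[3, 1, 2, 0, 4, 10, 11, 7, 8, 5, 9, 6] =(0 3)(5 10 9)(6 11)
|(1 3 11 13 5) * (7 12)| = 10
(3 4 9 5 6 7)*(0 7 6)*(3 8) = (0 7 8 3 4 9 5) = [7, 1, 2, 4, 9, 0, 6, 8, 3, 5]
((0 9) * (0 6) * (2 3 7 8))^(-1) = (0 6 9)(2 8 7 3) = ((0 9 6)(2 3 7 8))^(-1)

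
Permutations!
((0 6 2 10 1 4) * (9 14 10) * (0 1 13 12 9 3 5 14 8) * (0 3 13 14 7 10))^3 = (0 13 8 7)(1 4)(2 9 5 14)(3 10 6 12)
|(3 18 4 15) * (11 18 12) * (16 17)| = |(3 12 11 18 4 15)(16 17)| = 6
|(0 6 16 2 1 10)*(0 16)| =4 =|(0 6)(1 10 16 2)|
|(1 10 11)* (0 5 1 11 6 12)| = 6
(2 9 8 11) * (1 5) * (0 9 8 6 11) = (0 9 6 11 2 8)(1 5) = [9, 5, 8, 3, 4, 1, 11, 7, 0, 6, 10, 2]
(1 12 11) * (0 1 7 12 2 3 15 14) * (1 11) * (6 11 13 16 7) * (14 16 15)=(0 13 15 16 7 12 1 2 3 14)(6 11)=[13, 2, 3, 14, 4, 5, 11, 12, 8, 9, 10, 6, 1, 15, 0, 16, 7]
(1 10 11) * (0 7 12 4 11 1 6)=[7, 10, 2, 3, 11, 5, 0, 12, 8, 9, 1, 6, 4]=(0 7 12 4 11 6)(1 10)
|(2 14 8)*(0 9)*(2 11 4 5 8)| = |(0 9)(2 14)(4 5 8 11)| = 4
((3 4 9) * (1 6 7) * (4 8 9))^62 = (1 7 6)(3 9 8)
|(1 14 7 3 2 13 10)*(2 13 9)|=6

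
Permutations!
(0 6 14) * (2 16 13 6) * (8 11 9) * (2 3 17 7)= (0 3 17 7 2 16 13 6 14)(8 11 9)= [3, 1, 16, 17, 4, 5, 14, 2, 11, 8, 10, 9, 12, 6, 0, 15, 13, 7]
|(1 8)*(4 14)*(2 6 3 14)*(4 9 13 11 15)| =18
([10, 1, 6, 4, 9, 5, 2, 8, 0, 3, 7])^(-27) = [10, 1, 6, 3, 4, 5, 2, 8, 0, 9, 7]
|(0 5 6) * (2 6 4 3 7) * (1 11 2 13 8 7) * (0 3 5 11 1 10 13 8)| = 14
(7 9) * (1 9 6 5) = (1 9 7 6 5) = [0, 9, 2, 3, 4, 1, 5, 6, 8, 7]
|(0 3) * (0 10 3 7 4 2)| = 4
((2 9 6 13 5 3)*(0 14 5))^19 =(0 3 6 14 2 13 5 9)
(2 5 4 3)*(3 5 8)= [0, 1, 8, 2, 5, 4, 6, 7, 3]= (2 8 3)(4 5)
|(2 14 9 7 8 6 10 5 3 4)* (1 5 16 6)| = 9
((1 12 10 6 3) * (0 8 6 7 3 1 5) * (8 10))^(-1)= ((0 10 7 3 5)(1 12 8 6))^(-1)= (0 5 3 7 10)(1 6 8 12)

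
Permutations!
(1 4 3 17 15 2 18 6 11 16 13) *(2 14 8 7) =[0, 4, 18, 17, 3, 5, 11, 2, 7, 9, 10, 16, 12, 1, 8, 14, 13, 15, 6] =(1 4 3 17 15 14 8 7 2 18 6 11 16 13)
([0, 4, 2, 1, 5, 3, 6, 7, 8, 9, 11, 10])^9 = (1 4 5 3)(10 11)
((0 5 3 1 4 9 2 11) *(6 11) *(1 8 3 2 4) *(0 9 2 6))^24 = (0 11 2 6 4 5 9)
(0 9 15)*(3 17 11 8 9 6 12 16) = (0 6 12 16 3 17 11 8 9 15) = [6, 1, 2, 17, 4, 5, 12, 7, 9, 15, 10, 8, 16, 13, 14, 0, 3, 11]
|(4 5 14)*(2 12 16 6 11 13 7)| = |(2 12 16 6 11 13 7)(4 5 14)| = 21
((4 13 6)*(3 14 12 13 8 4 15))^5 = (3 15 6 13 12 14)(4 8) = ((3 14 12 13 6 15)(4 8))^5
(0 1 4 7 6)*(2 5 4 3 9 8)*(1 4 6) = (0 4 7 1 3 9 8 2 5 6) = [4, 3, 5, 9, 7, 6, 0, 1, 2, 8]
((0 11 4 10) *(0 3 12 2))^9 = (0 4 3 2 11 10 12)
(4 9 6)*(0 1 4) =(0 1 4 9 6) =[1, 4, 2, 3, 9, 5, 0, 7, 8, 6]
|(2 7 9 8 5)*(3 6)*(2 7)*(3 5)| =|(3 6 5 7 9 8)| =6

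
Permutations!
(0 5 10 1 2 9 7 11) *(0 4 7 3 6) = (0 5 10 1 2 9 3 6)(4 7 11) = [5, 2, 9, 6, 7, 10, 0, 11, 8, 3, 1, 4]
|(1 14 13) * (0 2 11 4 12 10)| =6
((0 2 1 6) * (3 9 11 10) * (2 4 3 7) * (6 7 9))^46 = (0 3)(1 7 2)(4 6)(9 11 10)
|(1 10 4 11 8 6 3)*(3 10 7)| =|(1 7 3)(4 11 8 6 10)| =15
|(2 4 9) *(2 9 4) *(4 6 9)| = |(4 6 9)| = 3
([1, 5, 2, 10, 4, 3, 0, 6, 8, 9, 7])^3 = (0 3 6 5 7 1 10)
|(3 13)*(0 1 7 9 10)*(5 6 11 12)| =|(0 1 7 9 10)(3 13)(5 6 11 12)| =20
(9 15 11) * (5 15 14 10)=[0, 1, 2, 3, 4, 15, 6, 7, 8, 14, 5, 9, 12, 13, 10, 11]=(5 15 11 9 14 10)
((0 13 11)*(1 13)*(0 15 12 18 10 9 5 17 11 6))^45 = ((0 1 13 6)(5 17 11 15 12 18 10 9))^45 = (0 1 13 6)(5 18 11 9 12 17 10 15)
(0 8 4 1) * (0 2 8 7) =(0 7)(1 2 8 4) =[7, 2, 8, 3, 1, 5, 6, 0, 4]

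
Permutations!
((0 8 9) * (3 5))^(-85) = ((0 8 9)(3 5))^(-85) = (0 9 8)(3 5)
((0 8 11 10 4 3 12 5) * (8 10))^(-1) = (0 5 12 3 4 10)(8 11)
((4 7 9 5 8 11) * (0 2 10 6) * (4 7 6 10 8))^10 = (0 2 8 11 7 9 5 4 6)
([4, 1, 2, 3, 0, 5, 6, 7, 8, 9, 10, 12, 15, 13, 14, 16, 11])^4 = (16)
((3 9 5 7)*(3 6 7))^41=((3 9 5)(6 7))^41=(3 5 9)(6 7)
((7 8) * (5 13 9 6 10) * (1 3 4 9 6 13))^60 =(1 13)(3 6)(4 10)(5 9)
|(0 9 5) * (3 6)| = |(0 9 5)(3 6)| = 6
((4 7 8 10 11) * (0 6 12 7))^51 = (0 7 11 6 8 4 12 10)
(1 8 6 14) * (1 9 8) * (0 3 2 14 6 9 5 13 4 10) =[3, 1, 14, 2, 10, 13, 6, 7, 9, 8, 0, 11, 12, 4, 5] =(0 3 2 14 5 13 4 10)(8 9)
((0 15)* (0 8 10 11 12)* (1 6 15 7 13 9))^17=(0 15 7 8 13 10 9 11 1 12 6)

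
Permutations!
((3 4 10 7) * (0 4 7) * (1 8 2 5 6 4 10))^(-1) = (0 10)(1 4 6 5 2 8)(3 7)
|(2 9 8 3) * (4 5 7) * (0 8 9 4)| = |(9)(0 8 3 2 4 5 7)| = 7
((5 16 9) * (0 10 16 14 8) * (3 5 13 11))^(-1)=((0 10 16 9 13 11 3 5 14 8))^(-1)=(0 8 14 5 3 11 13 9 16 10)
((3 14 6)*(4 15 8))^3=((3 14 6)(4 15 8))^3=(15)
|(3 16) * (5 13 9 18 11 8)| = 6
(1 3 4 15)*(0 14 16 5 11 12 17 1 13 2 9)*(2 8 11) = (0 14 16 5 2 9)(1 3 4 15 13 8 11 12 17) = [14, 3, 9, 4, 15, 2, 6, 7, 11, 0, 10, 12, 17, 8, 16, 13, 5, 1]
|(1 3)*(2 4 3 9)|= 5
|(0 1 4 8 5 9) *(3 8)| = |(0 1 4 3 8 5 9)| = 7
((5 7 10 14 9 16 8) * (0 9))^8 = (16)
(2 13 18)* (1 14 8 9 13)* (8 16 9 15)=(1 14 16 9 13 18 2)(8 15)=[0, 14, 1, 3, 4, 5, 6, 7, 15, 13, 10, 11, 12, 18, 16, 8, 9, 17, 2]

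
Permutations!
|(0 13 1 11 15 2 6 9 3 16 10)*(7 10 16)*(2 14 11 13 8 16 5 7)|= 12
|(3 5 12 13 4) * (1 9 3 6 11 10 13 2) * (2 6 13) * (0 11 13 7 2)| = 30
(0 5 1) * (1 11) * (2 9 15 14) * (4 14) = (0 5 11 1)(2 9 15 4 14) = [5, 0, 9, 3, 14, 11, 6, 7, 8, 15, 10, 1, 12, 13, 2, 4]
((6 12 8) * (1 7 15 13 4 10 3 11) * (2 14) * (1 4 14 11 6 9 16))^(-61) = (1 16 9 8 12 6 3 10 4 11 2 14 13 15 7)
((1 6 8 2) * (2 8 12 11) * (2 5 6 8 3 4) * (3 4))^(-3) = ((1 8 4 2)(5 6 12 11))^(-3) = (1 8 4 2)(5 6 12 11)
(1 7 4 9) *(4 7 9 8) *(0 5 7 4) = (0 5 7 4 8)(1 9) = [5, 9, 2, 3, 8, 7, 6, 4, 0, 1]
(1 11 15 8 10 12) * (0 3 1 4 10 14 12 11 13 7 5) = (0 3 1 13 7 5)(4 10 11 15 8 14 12) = [3, 13, 2, 1, 10, 0, 6, 5, 14, 9, 11, 15, 4, 7, 12, 8]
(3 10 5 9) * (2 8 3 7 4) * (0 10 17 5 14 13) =(0 10 14 13)(2 8 3 17 5 9 7 4) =[10, 1, 8, 17, 2, 9, 6, 4, 3, 7, 14, 11, 12, 0, 13, 15, 16, 5]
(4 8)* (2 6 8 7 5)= (2 6 8 4 7 5)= [0, 1, 6, 3, 7, 2, 8, 5, 4]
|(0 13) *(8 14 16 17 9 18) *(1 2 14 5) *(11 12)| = |(0 13)(1 2 14 16 17 9 18 8 5)(11 12)| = 18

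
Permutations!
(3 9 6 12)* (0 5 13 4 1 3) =(0 5 13 4 1 3 9 6 12) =[5, 3, 2, 9, 1, 13, 12, 7, 8, 6, 10, 11, 0, 4]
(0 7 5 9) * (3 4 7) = (0 3 4 7 5 9) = [3, 1, 2, 4, 7, 9, 6, 5, 8, 0]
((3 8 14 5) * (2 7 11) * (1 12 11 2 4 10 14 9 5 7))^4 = ((1 12 11 4 10 14 7 2)(3 8 9 5))^4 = (1 10)(2 4)(7 11)(12 14)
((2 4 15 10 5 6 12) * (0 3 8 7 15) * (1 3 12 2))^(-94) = ((0 12 1 3 8 7 15 10 5 6 2 4))^(-94) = (0 1 8 15 5 2)(3 7 10 6 4 12)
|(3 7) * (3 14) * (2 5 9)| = |(2 5 9)(3 7 14)| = 3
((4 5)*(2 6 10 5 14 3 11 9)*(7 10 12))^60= ((2 6 12 7 10 5 4 14 3 11 9))^60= (2 5 9 10 11 7 3 12 14 6 4)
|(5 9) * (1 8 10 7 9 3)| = |(1 8 10 7 9 5 3)| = 7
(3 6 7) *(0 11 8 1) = (0 11 8 1)(3 6 7) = [11, 0, 2, 6, 4, 5, 7, 3, 1, 9, 10, 8]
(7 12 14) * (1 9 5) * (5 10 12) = (1 9 10 12 14 7 5) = [0, 9, 2, 3, 4, 1, 6, 5, 8, 10, 12, 11, 14, 13, 7]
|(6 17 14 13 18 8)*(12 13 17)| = |(6 12 13 18 8)(14 17)| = 10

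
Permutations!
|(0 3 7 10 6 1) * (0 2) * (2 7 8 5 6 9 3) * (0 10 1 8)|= 30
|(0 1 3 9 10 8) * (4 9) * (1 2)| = 8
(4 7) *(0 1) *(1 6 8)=(0 6 8 1)(4 7)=[6, 0, 2, 3, 7, 5, 8, 4, 1]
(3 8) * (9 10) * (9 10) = (10)(3 8) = [0, 1, 2, 8, 4, 5, 6, 7, 3, 9, 10]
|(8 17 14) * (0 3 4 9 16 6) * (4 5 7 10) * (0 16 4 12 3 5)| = 6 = |(0 5 7 10 12 3)(4 9)(6 16)(8 17 14)|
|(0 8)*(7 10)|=2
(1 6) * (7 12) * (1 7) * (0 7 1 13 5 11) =(0 7 12 13 5 11)(1 6) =[7, 6, 2, 3, 4, 11, 1, 12, 8, 9, 10, 0, 13, 5]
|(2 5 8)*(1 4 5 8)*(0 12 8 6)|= |(0 12 8 2 6)(1 4 5)|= 15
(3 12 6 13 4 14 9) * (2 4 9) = (2 4 14)(3 12 6 13 9) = [0, 1, 4, 12, 14, 5, 13, 7, 8, 3, 10, 11, 6, 9, 2]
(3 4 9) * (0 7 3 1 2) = [7, 2, 0, 4, 9, 5, 6, 3, 8, 1] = (0 7 3 4 9 1 2)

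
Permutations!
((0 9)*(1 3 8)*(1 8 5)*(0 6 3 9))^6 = ((1 9 6 3 5))^6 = (1 9 6 3 5)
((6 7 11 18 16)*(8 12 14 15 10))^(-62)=(6 18 7 16 11)(8 15 12 10 14)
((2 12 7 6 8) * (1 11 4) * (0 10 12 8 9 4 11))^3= ((0 10 12 7 6 9 4 1)(2 8))^3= (0 7 4 10 6 1 12 9)(2 8)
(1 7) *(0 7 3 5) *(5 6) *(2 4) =(0 7 1 3 6 5)(2 4) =[7, 3, 4, 6, 2, 0, 5, 1]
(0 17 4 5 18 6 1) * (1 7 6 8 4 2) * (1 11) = [17, 0, 11, 3, 5, 18, 7, 6, 4, 9, 10, 1, 12, 13, 14, 15, 16, 2, 8] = (0 17 2 11 1)(4 5 18 8)(6 7)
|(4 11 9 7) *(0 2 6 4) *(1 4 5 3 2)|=12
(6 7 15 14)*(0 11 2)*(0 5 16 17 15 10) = (0 11 2 5 16 17 15 14 6 7 10) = [11, 1, 5, 3, 4, 16, 7, 10, 8, 9, 0, 2, 12, 13, 6, 14, 17, 15]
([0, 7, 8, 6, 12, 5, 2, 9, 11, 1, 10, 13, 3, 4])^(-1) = [0, 9, 6, 12, 13, 5, 3, 1, 2, 7, 10, 8, 4, 11]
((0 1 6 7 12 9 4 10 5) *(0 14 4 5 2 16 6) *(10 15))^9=((0 1)(2 16 6 7 12 9 5 14 4 15 10))^9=(0 1)(2 15 14 9 7 16 10 4 5 12 6)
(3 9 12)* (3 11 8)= [0, 1, 2, 9, 4, 5, 6, 7, 3, 12, 10, 8, 11]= (3 9 12 11 8)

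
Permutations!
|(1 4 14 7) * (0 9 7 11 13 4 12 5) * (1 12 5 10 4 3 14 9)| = 60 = |(0 1 5)(3 14 11 13)(4 9 7 12 10)|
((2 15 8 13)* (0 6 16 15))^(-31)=((0 6 16 15 8 13 2))^(-31)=(0 8 6 13 16 2 15)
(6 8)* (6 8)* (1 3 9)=(1 3 9)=[0, 3, 2, 9, 4, 5, 6, 7, 8, 1]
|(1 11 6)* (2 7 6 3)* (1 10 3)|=|(1 11)(2 7 6 10 3)|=10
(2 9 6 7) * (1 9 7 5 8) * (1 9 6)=(1 6 5 8 9)(2 7)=[0, 6, 7, 3, 4, 8, 5, 2, 9, 1]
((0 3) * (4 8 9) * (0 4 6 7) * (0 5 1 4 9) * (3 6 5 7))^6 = ((0 6 3 9 5 1 4 8))^6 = (0 4 5 3)(1 9 6 8)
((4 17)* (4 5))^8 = (4 5 17)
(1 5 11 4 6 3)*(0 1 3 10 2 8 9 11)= (0 1 5)(2 8 9 11 4 6 10)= [1, 5, 8, 3, 6, 0, 10, 7, 9, 11, 2, 4]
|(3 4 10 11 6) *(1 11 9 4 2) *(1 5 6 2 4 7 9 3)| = |(1 11 2 5 6)(3 4 10)(7 9)| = 30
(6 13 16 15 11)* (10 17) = (6 13 16 15 11)(10 17) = [0, 1, 2, 3, 4, 5, 13, 7, 8, 9, 17, 6, 12, 16, 14, 11, 15, 10]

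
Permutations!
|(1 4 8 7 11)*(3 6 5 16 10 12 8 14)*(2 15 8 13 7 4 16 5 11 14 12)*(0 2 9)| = 16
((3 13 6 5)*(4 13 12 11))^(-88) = ((3 12 11 4 13 6 5))^(-88) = (3 4 5 11 6 12 13)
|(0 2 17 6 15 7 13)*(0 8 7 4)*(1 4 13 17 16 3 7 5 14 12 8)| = |(0 2 16 3 7 17 6 15 13 1 4)(5 14 12 8)| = 44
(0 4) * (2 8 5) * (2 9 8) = (0 4)(5 9 8) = [4, 1, 2, 3, 0, 9, 6, 7, 5, 8]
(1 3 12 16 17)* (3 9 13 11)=[0, 9, 2, 12, 4, 5, 6, 7, 8, 13, 10, 3, 16, 11, 14, 15, 17, 1]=(1 9 13 11 3 12 16 17)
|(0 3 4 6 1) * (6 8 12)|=7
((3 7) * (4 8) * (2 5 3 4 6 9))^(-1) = ((2 5 3 7 4 8 6 9))^(-1) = (2 9 6 8 4 7 3 5)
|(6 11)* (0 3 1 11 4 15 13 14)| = 9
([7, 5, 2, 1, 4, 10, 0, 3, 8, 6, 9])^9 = (0 7 3 1 5 10 9 6)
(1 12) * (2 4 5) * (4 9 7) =[0, 12, 9, 3, 5, 2, 6, 4, 8, 7, 10, 11, 1] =(1 12)(2 9 7 4 5)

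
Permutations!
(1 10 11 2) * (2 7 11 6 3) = (1 10 6 3 2)(7 11) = [0, 10, 1, 2, 4, 5, 3, 11, 8, 9, 6, 7]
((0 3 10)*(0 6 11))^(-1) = ((0 3 10 6 11))^(-1) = (0 11 6 10 3)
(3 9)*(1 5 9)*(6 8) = (1 5 9 3)(6 8) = [0, 5, 2, 1, 4, 9, 8, 7, 6, 3]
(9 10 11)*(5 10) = [0, 1, 2, 3, 4, 10, 6, 7, 8, 5, 11, 9] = (5 10 11 9)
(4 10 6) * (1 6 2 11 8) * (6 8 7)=(1 8)(2 11 7 6 4 10)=[0, 8, 11, 3, 10, 5, 4, 6, 1, 9, 2, 7]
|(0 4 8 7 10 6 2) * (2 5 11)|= |(0 4 8 7 10 6 5 11 2)|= 9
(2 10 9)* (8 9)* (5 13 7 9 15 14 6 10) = [0, 1, 5, 3, 4, 13, 10, 9, 15, 2, 8, 11, 12, 7, 6, 14] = (2 5 13 7 9)(6 10 8 15 14)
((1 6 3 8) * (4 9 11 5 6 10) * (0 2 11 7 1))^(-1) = (0 8 3 6 5 11 2)(1 7 9 4 10)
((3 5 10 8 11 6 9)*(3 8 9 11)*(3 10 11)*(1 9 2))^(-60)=((1 9 8 10 2)(3 5 11 6))^(-60)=(11)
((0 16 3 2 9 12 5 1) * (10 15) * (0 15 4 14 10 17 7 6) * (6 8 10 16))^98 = (17)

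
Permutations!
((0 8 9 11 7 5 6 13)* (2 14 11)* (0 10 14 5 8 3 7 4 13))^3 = (0 8 5 3 9 6 7 2)(4 14 13 11 10)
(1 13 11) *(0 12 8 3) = (0 12 8 3)(1 13 11) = [12, 13, 2, 0, 4, 5, 6, 7, 3, 9, 10, 1, 8, 11]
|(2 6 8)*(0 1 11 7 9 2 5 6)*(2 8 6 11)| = |(0 1 2)(5 11 7 9 8)| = 15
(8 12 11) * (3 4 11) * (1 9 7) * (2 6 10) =(1 9 7)(2 6 10)(3 4 11 8 12) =[0, 9, 6, 4, 11, 5, 10, 1, 12, 7, 2, 8, 3]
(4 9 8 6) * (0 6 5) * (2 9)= (0 6 4 2 9 8 5)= [6, 1, 9, 3, 2, 0, 4, 7, 5, 8]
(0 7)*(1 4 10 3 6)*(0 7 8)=[8, 4, 2, 6, 10, 5, 1, 7, 0, 9, 3]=(0 8)(1 4 10 3 6)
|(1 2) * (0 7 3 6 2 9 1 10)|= |(0 7 3 6 2 10)(1 9)|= 6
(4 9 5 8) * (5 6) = (4 9 6 5 8) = [0, 1, 2, 3, 9, 8, 5, 7, 4, 6]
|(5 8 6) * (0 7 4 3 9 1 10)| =|(0 7 4 3 9 1 10)(5 8 6)| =21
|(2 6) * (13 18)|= |(2 6)(13 18)|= 2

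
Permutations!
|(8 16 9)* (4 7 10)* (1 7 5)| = |(1 7 10 4 5)(8 16 9)| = 15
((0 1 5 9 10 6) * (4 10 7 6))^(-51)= ((0 1 5 9 7 6)(4 10))^(-51)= (0 9)(1 7)(4 10)(5 6)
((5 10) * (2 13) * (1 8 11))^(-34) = (13)(1 11 8)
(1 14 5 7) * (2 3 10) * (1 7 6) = (1 14 5 6)(2 3 10) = [0, 14, 3, 10, 4, 6, 1, 7, 8, 9, 2, 11, 12, 13, 5]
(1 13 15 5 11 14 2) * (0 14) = (0 14 2 1 13 15 5 11) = [14, 13, 1, 3, 4, 11, 6, 7, 8, 9, 10, 0, 12, 15, 2, 5]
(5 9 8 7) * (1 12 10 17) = [0, 12, 2, 3, 4, 9, 6, 5, 7, 8, 17, 11, 10, 13, 14, 15, 16, 1] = (1 12 10 17)(5 9 8 7)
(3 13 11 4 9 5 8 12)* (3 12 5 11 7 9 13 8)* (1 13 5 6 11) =(1 13 7 9)(3 8 6 11 4 5) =[0, 13, 2, 8, 5, 3, 11, 9, 6, 1, 10, 4, 12, 7]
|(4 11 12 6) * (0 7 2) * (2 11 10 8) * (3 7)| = 10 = |(0 3 7 11 12 6 4 10 8 2)|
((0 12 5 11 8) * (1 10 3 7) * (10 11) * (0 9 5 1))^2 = (0 1 8 5 3)(7 12 11 9 10)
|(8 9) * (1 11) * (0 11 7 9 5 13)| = |(0 11 1 7 9 8 5 13)| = 8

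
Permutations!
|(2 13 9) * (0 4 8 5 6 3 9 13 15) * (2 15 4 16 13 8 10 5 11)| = 13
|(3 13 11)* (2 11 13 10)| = 4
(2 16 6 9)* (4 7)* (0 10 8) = [10, 1, 16, 3, 7, 5, 9, 4, 0, 2, 8, 11, 12, 13, 14, 15, 6] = (0 10 8)(2 16 6 9)(4 7)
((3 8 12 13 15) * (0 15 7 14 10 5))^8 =(0 10 7 12 3)(5 14 13 8 15)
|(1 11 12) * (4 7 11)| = 5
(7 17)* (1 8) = [0, 8, 2, 3, 4, 5, 6, 17, 1, 9, 10, 11, 12, 13, 14, 15, 16, 7] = (1 8)(7 17)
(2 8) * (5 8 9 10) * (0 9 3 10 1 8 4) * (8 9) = [8, 9, 3, 10, 0, 4, 6, 7, 2, 1, 5] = (0 8 2 3 10 5 4)(1 9)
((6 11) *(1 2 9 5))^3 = ((1 2 9 5)(6 11))^3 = (1 5 9 2)(6 11)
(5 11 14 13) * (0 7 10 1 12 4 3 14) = (0 7 10 1 12 4 3 14 13 5 11) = [7, 12, 2, 14, 3, 11, 6, 10, 8, 9, 1, 0, 4, 5, 13]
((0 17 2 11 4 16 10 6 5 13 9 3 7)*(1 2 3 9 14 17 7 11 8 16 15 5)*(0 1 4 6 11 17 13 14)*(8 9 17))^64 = ((0 7 1 2 9 17 3 8 16 10 11 6 4 15 5 14 13))^64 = (0 15 10 17 7 5 11 3 1 14 6 8 2 13 4 16 9)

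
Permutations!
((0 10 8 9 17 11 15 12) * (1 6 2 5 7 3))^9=((0 10 8 9 17 11 15 12)(1 6 2 5 7 3))^9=(0 10 8 9 17 11 15 12)(1 5)(2 3)(6 7)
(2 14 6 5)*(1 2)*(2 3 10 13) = (1 3 10 13 2 14 6 5) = [0, 3, 14, 10, 4, 1, 5, 7, 8, 9, 13, 11, 12, 2, 6]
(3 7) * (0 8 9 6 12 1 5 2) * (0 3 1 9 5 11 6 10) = [8, 11, 3, 7, 4, 2, 12, 1, 5, 10, 0, 6, 9] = (0 8 5 2 3 7 1 11 6 12 9 10)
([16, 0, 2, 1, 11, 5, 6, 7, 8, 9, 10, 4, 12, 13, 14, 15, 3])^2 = [3, 16, 2, 0, 4, 5, 6, 7, 8, 9, 10, 11, 12, 13, 14, 15, 1]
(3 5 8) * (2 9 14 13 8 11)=(2 9 14 13 8 3 5 11)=[0, 1, 9, 5, 4, 11, 6, 7, 3, 14, 10, 2, 12, 8, 13]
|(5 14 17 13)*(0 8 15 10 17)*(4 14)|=9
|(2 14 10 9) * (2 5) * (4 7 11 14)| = 8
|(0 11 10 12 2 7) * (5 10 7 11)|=|(0 5 10 12 2 11 7)|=7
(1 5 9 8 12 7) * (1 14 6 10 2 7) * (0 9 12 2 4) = (0 9 8 2 7 14 6 10 4)(1 5 12) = [9, 5, 7, 3, 0, 12, 10, 14, 2, 8, 4, 11, 1, 13, 6]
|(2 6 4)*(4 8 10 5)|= |(2 6 8 10 5 4)|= 6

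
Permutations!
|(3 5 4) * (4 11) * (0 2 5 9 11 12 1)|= 20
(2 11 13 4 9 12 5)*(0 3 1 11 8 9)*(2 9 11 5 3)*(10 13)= [2, 5, 8, 1, 0, 9, 6, 7, 11, 12, 13, 10, 3, 4]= (0 2 8 11 10 13 4)(1 5 9 12 3)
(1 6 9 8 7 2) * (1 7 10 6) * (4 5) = (2 7)(4 5)(6 9 8 10) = [0, 1, 7, 3, 5, 4, 9, 2, 10, 8, 6]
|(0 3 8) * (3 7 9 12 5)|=7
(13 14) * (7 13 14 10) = [0, 1, 2, 3, 4, 5, 6, 13, 8, 9, 7, 11, 12, 10, 14] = (14)(7 13 10)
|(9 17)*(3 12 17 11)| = |(3 12 17 9 11)| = 5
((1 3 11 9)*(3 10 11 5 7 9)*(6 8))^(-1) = ((1 10 11 3 5 7 9)(6 8))^(-1) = (1 9 7 5 3 11 10)(6 8)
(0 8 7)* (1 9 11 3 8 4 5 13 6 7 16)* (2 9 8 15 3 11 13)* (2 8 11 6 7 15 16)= (0 4 5 8 2 9 13 7)(1 11 6 15 3 16)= [4, 11, 9, 16, 5, 8, 15, 0, 2, 13, 10, 6, 12, 7, 14, 3, 1]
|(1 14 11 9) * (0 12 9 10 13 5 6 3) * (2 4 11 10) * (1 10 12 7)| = 33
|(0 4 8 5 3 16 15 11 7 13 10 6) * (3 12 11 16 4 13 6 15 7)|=42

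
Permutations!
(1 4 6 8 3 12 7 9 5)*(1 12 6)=(1 4)(3 6 8)(5 12 7 9)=[0, 4, 2, 6, 1, 12, 8, 9, 3, 5, 10, 11, 7]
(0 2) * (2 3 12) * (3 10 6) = (0 10 6 3 12 2) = [10, 1, 0, 12, 4, 5, 3, 7, 8, 9, 6, 11, 2]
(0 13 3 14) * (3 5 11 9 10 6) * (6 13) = [6, 1, 2, 14, 4, 11, 3, 7, 8, 10, 13, 9, 12, 5, 0] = (0 6 3 14)(5 11 9 10 13)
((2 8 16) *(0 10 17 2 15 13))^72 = ((0 10 17 2 8 16 15 13))^72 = (17)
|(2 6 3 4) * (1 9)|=|(1 9)(2 6 3 4)|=4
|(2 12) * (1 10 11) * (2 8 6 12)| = 3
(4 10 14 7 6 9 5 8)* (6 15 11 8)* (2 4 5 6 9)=(2 4 10 14 7 15 11 8 5 9 6)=[0, 1, 4, 3, 10, 9, 2, 15, 5, 6, 14, 8, 12, 13, 7, 11]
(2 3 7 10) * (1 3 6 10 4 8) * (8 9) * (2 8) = (1 3 7 4 9 2 6 10 8) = [0, 3, 6, 7, 9, 5, 10, 4, 1, 2, 8]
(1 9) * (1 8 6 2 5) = (1 9 8 6 2 5) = [0, 9, 5, 3, 4, 1, 2, 7, 6, 8]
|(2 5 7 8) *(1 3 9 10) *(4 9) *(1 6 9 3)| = 12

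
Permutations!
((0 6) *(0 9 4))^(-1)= (0 4 9 6)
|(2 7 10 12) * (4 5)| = 4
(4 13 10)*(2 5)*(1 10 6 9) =[0, 10, 5, 3, 13, 2, 9, 7, 8, 1, 4, 11, 12, 6] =(1 10 4 13 6 9)(2 5)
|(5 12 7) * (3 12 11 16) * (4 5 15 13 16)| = 6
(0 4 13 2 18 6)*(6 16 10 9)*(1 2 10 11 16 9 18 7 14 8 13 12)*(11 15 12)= [4, 2, 7, 3, 11, 5, 0, 14, 13, 6, 18, 16, 1, 10, 8, 12, 15, 17, 9]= (0 4 11 16 15 12 1 2 7 14 8 13 10 18 9 6)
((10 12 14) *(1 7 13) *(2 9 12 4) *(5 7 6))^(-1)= (1 13 7 5 6)(2 4 10 14 12 9)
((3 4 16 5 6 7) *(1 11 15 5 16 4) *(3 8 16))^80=(1 3 16 8 7 6 5 15 11)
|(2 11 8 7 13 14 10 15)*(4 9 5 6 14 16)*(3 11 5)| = |(2 5 6 14 10 15)(3 11 8 7 13 16 4 9)| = 24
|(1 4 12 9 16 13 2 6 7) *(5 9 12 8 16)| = 8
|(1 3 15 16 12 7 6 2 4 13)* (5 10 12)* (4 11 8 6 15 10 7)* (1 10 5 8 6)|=84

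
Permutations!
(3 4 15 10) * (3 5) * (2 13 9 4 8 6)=(2 13 9 4 15 10 5 3 8 6)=[0, 1, 13, 8, 15, 3, 2, 7, 6, 4, 5, 11, 12, 9, 14, 10]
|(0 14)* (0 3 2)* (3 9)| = 5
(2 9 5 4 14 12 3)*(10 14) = [0, 1, 9, 2, 10, 4, 6, 7, 8, 5, 14, 11, 3, 13, 12] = (2 9 5 4 10 14 12 3)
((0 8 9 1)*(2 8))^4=((0 2 8 9 1))^4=(0 1 9 8 2)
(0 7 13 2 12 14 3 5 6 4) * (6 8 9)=[7, 1, 12, 5, 0, 8, 4, 13, 9, 6, 10, 11, 14, 2, 3]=(0 7 13 2 12 14 3 5 8 9 6 4)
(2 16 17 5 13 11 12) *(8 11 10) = [0, 1, 16, 3, 4, 13, 6, 7, 11, 9, 8, 12, 2, 10, 14, 15, 17, 5] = (2 16 17 5 13 10 8 11 12)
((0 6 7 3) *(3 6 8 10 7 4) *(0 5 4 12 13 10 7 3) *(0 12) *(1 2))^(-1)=((0 8 7 6)(1 2)(3 5 4 12 13 10))^(-1)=(0 6 7 8)(1 2)(3 10 13 12 4 5)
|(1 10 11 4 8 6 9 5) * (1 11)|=6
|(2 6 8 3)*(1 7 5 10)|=4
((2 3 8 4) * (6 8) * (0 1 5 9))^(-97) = (0 9 5 1)(2 8 3 4 6) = ((0 1 5 9)(2 3 6 8 4))^(-97)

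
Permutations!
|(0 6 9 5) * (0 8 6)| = |(5 8 6 9)| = 4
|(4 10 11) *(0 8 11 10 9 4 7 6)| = 10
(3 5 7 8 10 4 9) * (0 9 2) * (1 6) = [9, 6, 0, 5, 2, 7, 1, 8, 10, 3, 4] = (0 9 3 5 7 8 10 4 2)(1 6)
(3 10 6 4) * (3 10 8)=(3 8)(4 10 6)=[0, 1, 2, 8, 10, 5, 4, 7, 3, 9, 6]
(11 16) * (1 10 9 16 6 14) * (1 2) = (1 10 9 16 11 6 14 2) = [0, 10, 1, 3, 4, 5, 14, 7, 8, 16, 9, 6, 12, 13, 2, 15, 11]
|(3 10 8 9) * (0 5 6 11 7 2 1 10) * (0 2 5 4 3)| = 8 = |(0 4 3 2 1 10 8 9)(5 6 11 7)|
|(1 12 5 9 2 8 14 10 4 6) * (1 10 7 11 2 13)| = 15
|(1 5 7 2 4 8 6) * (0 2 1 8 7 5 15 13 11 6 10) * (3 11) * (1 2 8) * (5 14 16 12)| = 12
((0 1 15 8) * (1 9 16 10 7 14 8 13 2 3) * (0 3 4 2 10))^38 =(0 16 9)(1 8 7 13)(3 14 10 15) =((0 9 16)(1 15 13 10 7 14 8 3)(2 4))^38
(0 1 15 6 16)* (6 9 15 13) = (0 1 13 6 16)(9 15) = [1, 13, 2, 3, 4, 5, 16, 7, 8, 15, 10, 11, 12, 6, 14, 9, 0]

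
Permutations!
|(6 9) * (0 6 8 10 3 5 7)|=8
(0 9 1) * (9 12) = (0 12 9 1) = [12, 0, 2, 3, 4, 5, 6, 7, 8, 1, 10, 11, 9]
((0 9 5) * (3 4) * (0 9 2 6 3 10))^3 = (0 3)(2 4)(5 9)(6 10)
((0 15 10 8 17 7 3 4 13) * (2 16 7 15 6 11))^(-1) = ((0 6 11 2 16 7 3 4 13)(8 17 15 10))^(-1) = (0 13 4 3 7 16 2 11 6)(8 10 15 17)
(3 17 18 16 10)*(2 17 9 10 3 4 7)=(2 17 18 16 3 9 10 4 7)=[0, 1, 17, 9, 7, 5, 6, 2, 8, 10, 4, 11, 12, 13, 14, 15, 3, 18, 16]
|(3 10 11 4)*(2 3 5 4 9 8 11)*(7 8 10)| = |(2 3 7 8 11 9 10)(4 5)| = 14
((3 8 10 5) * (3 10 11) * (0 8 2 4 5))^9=(0 8 11 3 2 4 5 10)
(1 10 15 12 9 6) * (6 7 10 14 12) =[0, 14, 2, 3, 4, 5, 1, 10, 8, 7, 15, 11, 9, 13, 12, 6] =(1 14 12 9 7 10 15 6)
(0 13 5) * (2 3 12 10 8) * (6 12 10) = [13, 1, 3, 10, 4, 0, 12, 7, 2, 9, 8, 11, 6, 5] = (0 13 5)(2 3 10 8)(6 12)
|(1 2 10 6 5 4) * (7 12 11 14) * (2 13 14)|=|(1 13 14 7 12 11 2 10 6 5 4)|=11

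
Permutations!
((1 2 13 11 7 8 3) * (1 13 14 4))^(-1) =((1 2 14 4)(3 13 11 7 8))^(-1) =(1 4 14 2)(3 8 7 11 13)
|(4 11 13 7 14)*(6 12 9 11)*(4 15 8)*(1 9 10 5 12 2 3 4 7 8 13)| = |(1 9 11)(2 3 4 6)(5 12 10)(7 14 15 13 8)| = 60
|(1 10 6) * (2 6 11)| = |(1 10 11 2 6)| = 5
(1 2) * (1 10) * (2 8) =(1 8 2 10) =[0, 8, 10, 3, 4, 5, 6, 7, 2, 9, 1]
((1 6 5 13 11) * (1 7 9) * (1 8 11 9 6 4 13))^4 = ((1 4 13 9 8 11 7 6 5))^4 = (1 8 5 9 6 13 7 4 11)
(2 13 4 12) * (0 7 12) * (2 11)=(0 7 12 11 2 13 4)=[7, 1, 13, 3, 0, 5, 6, 12, 8, 9, 10, 2, 11, 4]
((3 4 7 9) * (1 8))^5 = (1 8)(3 4 7 9)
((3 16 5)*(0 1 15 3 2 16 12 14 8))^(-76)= (0 1 15 3 12 14 8)(2 5 16)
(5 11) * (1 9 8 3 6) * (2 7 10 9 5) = (1 5 11 2 7 10 9 8 3 6) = [0, 5, 7, 6, 4, 11, 1, 10, 3, 8, 9, 2]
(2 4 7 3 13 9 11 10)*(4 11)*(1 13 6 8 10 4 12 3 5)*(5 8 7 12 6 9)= (1 13 5)(2 11 4 12 3 9 6 7 8 10)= [0, 13, 11, 9, 12, 1, 7, 8, 10, 6, 2, 4, 3, 5]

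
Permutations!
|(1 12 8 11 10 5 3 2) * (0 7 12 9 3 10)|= 20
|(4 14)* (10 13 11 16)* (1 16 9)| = 6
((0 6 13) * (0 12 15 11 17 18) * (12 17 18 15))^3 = ((0 6 13 17 15 11 18))^3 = (0 17 18 13 11 6 15)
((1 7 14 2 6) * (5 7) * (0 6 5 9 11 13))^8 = (14)(0 1 11)(6 9 13) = ((0 6 1 9 11 13)(2 5 7 14))^8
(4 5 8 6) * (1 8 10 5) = (1 8 6 4)(5 10) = [0, 8, 2, 3, 1, 10, 4, 7, 6, 9, 5]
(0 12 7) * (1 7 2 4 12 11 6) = [11, 7, 4, 3, 12, 5, 1, 0, 8, 9, 10, 6, 2] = (0 11 6 1 7)(2 4 12)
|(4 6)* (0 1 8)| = 6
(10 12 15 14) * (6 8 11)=(6 8 11)(10 12 15 14)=[0, 1, 2, 3, 4, 5, 8, 7, 11, 9, 12, 6, 15, 13, 10, 14]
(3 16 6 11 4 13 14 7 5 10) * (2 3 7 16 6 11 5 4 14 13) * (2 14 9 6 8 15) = [0, 1, 3, 8, 14, 10, 5, 4, 15, 6, 7, 9, 12, 13, 16, 2, 11] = (2 3 8 15)(4 14 16 11 9 6 5 10 7)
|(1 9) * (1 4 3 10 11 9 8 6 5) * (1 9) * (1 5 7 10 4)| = |(1 8 6 7 10 11 5 9)(3 4)| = 8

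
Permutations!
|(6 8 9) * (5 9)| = 4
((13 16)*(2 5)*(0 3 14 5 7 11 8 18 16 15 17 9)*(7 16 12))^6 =((0 3 14 5 2 16 13 15 17 9)(7 11 8 18 12))^6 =(0 13 14 17 2)(3 15 5 9 16)(7 11 8 18 12)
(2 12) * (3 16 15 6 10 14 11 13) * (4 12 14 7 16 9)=(2 14 11 13 3 9 4 12)(6 10 7 16 15)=[0, 1, 14, 9, 12, 5, 10, 16, 8, 4, 7, 13, 2, 3, 11, 6, 15]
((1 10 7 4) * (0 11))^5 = (0 11)(1 10 7 4) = ((0 11)(1 10 7 4))^5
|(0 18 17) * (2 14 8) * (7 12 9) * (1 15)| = 6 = |(0 18 17)(1 15)(2 14 8)(7 12 9)|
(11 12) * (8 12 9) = (8 12 11 9) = [0, 1, 2, 3, 4, 5, 6, 7, 12, 8, 10, 9, 11]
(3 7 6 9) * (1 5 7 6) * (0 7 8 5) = (0 7 1)(3 6 9)(5 8) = [7, 0, 2, 6, 4, 8, 9, 1, 5, 3]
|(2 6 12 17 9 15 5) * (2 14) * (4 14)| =|(2 6 12 17 9 15 5 4 14)| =9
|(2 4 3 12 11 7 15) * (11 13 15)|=6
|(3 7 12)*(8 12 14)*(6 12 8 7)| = |(3 6 12)(7 14)| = 6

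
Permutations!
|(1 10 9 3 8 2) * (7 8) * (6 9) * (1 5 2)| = 14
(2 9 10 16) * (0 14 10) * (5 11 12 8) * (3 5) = (0 14 10 16 2 9)(3 5 11 12 8) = [14, 1, 9, 5, 4, 11, 6, 7, 3, 0, 16, 12, 8, 13, 10, 15, 2]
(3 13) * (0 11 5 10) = (0 11 5 10)(3 13) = [11, 1, 2, 13, 4, 10, 6, 7, 8, 9, 0, 5, 12, 3]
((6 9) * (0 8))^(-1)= ((0 8)(6 9))^(-1)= (0 8)(6 9)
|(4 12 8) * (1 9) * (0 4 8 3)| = 4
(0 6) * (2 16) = (0 6)(2 16) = [6, 1, 16, 3, 4, 5, 0, 7, 8, 9, 10, 11, 12, 13, 14, 15, 2]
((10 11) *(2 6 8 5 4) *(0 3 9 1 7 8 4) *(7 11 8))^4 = (0 11)(1 5)(2 6 4)(3 10)(8 9)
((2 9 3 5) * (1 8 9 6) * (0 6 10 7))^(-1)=(0 7 10 2 5 3 9 8 1 6)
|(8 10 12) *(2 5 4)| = 3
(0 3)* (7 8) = (0 3)(7 8) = [3, 1, 2, 0, 4, 5, 6, 8, 7]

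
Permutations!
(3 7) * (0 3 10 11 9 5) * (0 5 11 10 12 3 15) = (0 15)(3 7 12)(9 11) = [15, 1, 2, 7, 4, 5, 6, 12, 8, 11, 10, 9, 3, 13, 14, 0]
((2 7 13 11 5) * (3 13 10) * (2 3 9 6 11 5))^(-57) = (13)(2 9)(6 7)(10 11)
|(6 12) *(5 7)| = 2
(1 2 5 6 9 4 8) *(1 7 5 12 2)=(2 12)(4 8 7 5 6 9)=[0, 1, 12, 3, 8, 6, 9, 5, 7, 4, 10, 11, 2]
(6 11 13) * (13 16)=(6 11 16 13)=[0, 1, 2, 3, 4, 5, 11, 7, 8, 9, 10, 16, 12, 6, 14, 15, 13]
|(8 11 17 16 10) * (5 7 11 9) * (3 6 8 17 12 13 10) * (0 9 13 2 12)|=|(0 9 5 7 11)(2 12)(3 6 8 13 10 17 16)|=70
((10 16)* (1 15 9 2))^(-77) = ((1 15 9 2)(10 16))^(-77) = (1 2 9 15)(10 16)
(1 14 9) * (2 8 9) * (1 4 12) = [0, 14, 8, 3, 12, 5, 6, 7, 9, 4, 10, 11, 1, 13, 2] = (1 14 2 8 9 4 12)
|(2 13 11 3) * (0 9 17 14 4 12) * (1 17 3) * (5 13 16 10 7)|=|(0 9 3 2 16 10 7 5 13 11 1 17 14 4 12)|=15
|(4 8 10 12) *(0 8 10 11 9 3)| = 15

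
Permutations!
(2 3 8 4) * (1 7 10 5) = (1 7 10 5)(2 3 8 4) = [0, 7, 3, 8, 2, 1, 6, 10, 4, 9, 5]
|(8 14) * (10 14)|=|(8 10 14)|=3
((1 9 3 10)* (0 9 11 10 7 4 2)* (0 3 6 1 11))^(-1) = (0 1 6 9)(2 4 7 3)(10 11) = ((0 9 6 1)(2 3 7 4)(10 11))^(-1)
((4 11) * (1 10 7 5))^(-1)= (1 5 7 10)(4 11)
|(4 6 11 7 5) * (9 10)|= 10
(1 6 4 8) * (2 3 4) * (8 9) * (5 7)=(1 6 2 3 4 9 8)(5 7)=[0, 6, 3, 4, 9, 7, 2, 5, 1, 8]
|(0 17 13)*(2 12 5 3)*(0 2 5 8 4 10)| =|(0 17 13 2 12 8 4 10)(3 5)| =8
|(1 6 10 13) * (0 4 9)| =|(0 4 9)(1 6 10 13)| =12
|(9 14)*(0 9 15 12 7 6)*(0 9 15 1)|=|(0 15 12 7 6 9 14 1)|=8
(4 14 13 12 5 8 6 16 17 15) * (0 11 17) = (0 11 17 15 4 14 13 12 5 8 6 16) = [11, 1, 2, 3, 14, 8, 16, 7, 6, 9, 10, 17, 5, 12, 13, 4, 0, 15]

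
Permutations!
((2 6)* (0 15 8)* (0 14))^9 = ((0 15 8 14)(2 6))^9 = (0 15 8 14)(2 6)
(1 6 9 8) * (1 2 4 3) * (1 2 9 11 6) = (2 4 3)(6 11)(8 9) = [0, 1, 4, 2, 3, 5, 11, 7, 9, 8, 10, 6]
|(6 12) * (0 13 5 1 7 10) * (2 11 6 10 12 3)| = |(0 13 5 1 7 12 10)(2 11 6 3)| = 28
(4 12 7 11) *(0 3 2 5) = (0 3 2 5)(4 12 7 11) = [3, 1, 5, 2, 12, 0, 6, 11, 8, 9, 10, 4, 7]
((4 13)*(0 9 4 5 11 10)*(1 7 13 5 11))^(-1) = (0 10 11 13 7 1 5 4 9)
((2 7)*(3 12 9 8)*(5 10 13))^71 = (2 7)(3 8 9 12)(5 13 10)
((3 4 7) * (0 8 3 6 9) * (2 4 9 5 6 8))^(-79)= (0 3 7 2 9 8 4)(5 6)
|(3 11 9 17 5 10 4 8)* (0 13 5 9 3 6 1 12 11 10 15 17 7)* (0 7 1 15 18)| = 44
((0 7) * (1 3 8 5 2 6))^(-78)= ((0 7)(1 3 8 5 2 6))^(-78)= (8)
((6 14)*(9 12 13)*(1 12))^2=((1 12 13 9)(6 14))^2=(14)(1 13)(9 12)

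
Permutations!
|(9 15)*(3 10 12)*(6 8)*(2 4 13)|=6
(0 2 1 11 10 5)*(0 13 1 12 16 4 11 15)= (0 2 12 16 4 11 10 5 13 1 15)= [2, 15, 12, 3, 11, 13, 6, 7, 8, 9, 5, 10, 16, 1, 14, 0, 4]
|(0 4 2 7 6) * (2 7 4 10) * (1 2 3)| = |(0 10 3 1 2 4 7 6)| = 8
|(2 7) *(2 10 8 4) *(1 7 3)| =|(1 7 10 8 4 2 3)| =7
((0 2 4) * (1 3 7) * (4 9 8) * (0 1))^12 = (0 4)(1 2)(3 9)(7 8)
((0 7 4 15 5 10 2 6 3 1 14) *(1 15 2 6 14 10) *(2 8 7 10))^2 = (0 6 15 1 14 10 3 5 2)(4 7 8) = ((0 10 6 3 15 5 1 2 14)(4 8 7))^2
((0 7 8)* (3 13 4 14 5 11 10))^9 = (3 4 5 10 13 14 11) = ((0 7 8)(3 13 4 14 5 11 10))^9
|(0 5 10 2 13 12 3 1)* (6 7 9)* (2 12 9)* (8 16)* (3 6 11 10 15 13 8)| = 15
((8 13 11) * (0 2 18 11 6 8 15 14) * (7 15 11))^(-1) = (0 14 15 7 18 2)(6 13 8)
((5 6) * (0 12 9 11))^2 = (0 9)(11 12)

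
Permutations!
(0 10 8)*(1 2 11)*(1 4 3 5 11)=[10, 2, 1, 5, 3, 11, 6, 7, 0, 9, 8, 4]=(0 10 8)(1 2)(3 5 11 4)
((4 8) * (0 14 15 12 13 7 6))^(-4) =(0 12 6 15 7 14 13)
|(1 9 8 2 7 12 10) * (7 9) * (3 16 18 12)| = 21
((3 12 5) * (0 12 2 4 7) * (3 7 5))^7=((0 12 3 2 4 5 7))^7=(12)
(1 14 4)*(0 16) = [16, 14, 2, 3, 1, 5, 6, 7, 8, 9, 10, 11, 12, 13, 4, 15, 0] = (0 16)(1 14 4)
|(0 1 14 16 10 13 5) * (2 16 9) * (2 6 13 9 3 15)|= 12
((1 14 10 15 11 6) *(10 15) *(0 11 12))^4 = (0 14 11 15 6 12 1)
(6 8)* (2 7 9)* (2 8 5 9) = [0, 1, 7, 3, 4, 9, 5, 2, 6, 8] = (2 7)(5 9 8 6)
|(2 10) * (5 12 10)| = 4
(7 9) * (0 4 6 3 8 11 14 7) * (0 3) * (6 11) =[4, 1, 2, 8, 11, 5, 0, 9, 6, 3, 10, 14, 12, 13, 7] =(0 4 11 14 7 9 3 8 6)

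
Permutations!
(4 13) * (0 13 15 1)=(0 13 4 15 1)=[13, 0, 2, 3, 15, 5, 6, 7, 8, 9, 10, 11, 12, 4, 14, 1]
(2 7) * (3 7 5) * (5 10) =(2 10 5 3 7) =[0, 1, 10, 7, 4, 3, 6, 2, 8, 9, 5]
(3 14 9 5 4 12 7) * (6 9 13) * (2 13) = (2 13 6 9 5 4 12 7 3 14) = [0, 1, 13, 14, 12, 4, 9, 3, 8, 5, 10, 11, 7, 6, 2]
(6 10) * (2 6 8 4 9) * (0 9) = [9, 1, 6, 3, 0, 5, 10, 7, 4, 2, 8] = (0 9 2 6 10 8 4)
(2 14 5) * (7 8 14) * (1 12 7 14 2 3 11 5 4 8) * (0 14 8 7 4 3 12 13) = (0 14 3 11 5 12 4 7 1 13)(2 8) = [14, 13, 8, 11, 7, 12, 6, 1, 2, 9, 10, 5, 4, 0, 3]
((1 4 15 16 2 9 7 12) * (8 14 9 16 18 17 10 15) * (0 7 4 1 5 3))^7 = (0 12 3 7 5)(2 16)(4 9 14 8)(10 17 18 15)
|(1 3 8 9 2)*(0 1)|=6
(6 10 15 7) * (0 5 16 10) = (0 5 16 10 15 7 6) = [5, 1, 2, 3, 4, 16, 0, 6, 8, 9, 15, 11, 12, 13, 14, 7, 10]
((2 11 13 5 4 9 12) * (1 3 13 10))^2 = ((1 3 13 5 4 9 12 2 11 10))^2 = (1 13 4 12 11)(2 10 3 5 9)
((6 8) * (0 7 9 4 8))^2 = (0 9 8)(4 6 7)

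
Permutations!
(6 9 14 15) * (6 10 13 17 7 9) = [0, 1, 2, 3, 4, 5, 6, 9, 8, 14, 13, 11, 12, 17, 15, 10, 16, 7] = (7 9 14 15 10 13 17)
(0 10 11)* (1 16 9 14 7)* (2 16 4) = (0 10 11)(1 4 2 16 9 14 7) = [10, 4, 16, 3, 2, 5, 6, 1, 8, 14, 11, 0, 12, 13, 7, 15, 9]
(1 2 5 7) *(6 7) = (1 2 5 6 7) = [0, 2, 5, 3, 4, 6, 7, 1]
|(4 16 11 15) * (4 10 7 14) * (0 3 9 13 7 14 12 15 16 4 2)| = 10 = |(0 3 9 13 7 12 15 10 14 2)(11 16)|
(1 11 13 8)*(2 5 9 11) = [0, 2, 5, 3, 4, 9, 6, 7, 1, 11, 10, 13, 12, 8] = (1 2 5 9 11 13 8)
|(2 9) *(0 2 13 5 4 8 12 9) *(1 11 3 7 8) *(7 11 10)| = 18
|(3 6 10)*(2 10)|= 4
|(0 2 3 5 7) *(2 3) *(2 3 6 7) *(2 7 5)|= 4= |(0 6 5 7)(2 3)|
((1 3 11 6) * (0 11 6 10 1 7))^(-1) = ((0 11 10 1 3 6 7))^(-1) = (0 7 6 3 1 10 11)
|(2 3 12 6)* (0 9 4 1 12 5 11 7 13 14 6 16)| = |(0 9 4 1 12 16)(2 3 5 11 7 13 14 6)| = 24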